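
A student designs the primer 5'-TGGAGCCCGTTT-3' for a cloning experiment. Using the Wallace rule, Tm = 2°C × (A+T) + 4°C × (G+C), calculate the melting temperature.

38°C

G=4, A=1, T=4, C=3
AT pairs contribute 5, GC pairs contribute 7.
Tm = 2×5 + 4×7 = 38°C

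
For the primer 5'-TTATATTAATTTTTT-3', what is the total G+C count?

Counting bases: T=11, C=0, A=4, G=0
G+C = 0 + 0 = 0

0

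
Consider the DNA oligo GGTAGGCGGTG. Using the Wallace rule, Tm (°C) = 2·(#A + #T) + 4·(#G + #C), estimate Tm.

38°C

G=7, T=2, C=1, A=1
AT pairs contribute 3, GC pairs contribute 8.
Tm = 4·8 + 2·3 = 32 + 6 = 38°C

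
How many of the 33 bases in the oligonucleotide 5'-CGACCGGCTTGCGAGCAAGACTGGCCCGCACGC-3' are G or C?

24

Counting bases: C=13, T=3, G=11, A=6
G+C = 11 + 13 = 24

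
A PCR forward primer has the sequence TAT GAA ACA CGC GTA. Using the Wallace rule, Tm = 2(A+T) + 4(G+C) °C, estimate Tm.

Scanning the sequence gives G=3, T=3, A=6, C=3.
A+T = 9, G+C = 6
Tm = 4·6 + 2·9 = 24 + 18 = 42°C

42°C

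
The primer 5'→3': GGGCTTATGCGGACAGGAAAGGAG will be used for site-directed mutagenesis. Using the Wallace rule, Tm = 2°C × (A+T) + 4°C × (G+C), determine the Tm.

C=3, A=7, G=11, T=3
A+T = 10, G+C = 14
Tm = 2×10 + 4×14 = 76°C

76°C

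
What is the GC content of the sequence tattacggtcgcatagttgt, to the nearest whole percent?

Scanning the sequence gives T=8, C=3, G=5, A=4.
G+C = 5 + 3 = 8 out of 20 bases
%GC = 8/20 × 100 = 40% ≈ 40%

40%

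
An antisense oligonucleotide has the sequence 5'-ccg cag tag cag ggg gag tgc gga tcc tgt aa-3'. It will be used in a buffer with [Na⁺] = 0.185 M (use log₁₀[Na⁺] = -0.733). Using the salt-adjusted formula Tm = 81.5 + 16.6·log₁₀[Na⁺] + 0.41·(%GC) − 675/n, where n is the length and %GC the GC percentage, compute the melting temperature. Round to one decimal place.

Length n = 32. Counting bases: A=7, T=5, C=7, G=13
G+C = 20, so %GC = 20/32 × 100 = 62.5%
Salt term: 16.6 × (-0.733) = -12.168
GC term: 0.41 × 62.5 = 25.625; length term: −675/32 = −21.094
Tm = 81.5 + (-12.168) + 25.625 − 21.094 = 73.863 → 73.9°C

73.9°C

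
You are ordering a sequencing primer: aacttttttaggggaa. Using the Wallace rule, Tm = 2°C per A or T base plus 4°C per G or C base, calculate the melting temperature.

42°C

Counting bases: G=4, A=5, T=6, C=1
AT pairs contribute 11, GC pairs contribute 5.
Tm = 2×11 + 4×5 = 42°C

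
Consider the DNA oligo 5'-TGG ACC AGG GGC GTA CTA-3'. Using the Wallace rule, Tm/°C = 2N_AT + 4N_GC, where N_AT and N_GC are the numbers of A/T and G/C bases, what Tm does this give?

58°C

A=4, G=7, C=4, T=3
So N_AT = 7 and N_GC = 11.
Tm = 2(7) + 4(11) = 14 + 44 = 58°C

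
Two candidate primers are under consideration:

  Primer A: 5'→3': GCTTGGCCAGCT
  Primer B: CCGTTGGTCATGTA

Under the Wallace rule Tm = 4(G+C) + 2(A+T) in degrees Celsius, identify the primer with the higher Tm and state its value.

Primer A: A+T=4, G+C=8 → Tm = 2(4)+4(8) = 40°C
Primer B: A+T=7, G+C=7 → Tm = 2(7)+4(7) = 42°C
40°C vs 42°C → primer B is higher.

Primer B, 42°C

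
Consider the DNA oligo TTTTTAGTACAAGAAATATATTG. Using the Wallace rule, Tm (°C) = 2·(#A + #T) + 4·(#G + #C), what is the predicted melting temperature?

54°C

T=10, A=9, C=1, G=3
AT pairs contribute 19, GC pairs contribute 4.
Tm = 4·4 + 2·19 = 16 + 38 = 54°C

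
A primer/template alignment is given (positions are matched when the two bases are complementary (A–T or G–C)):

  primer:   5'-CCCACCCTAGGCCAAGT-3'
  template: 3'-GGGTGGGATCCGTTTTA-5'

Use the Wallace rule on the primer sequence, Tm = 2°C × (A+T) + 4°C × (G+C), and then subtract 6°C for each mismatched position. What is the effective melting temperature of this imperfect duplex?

44°C

Primer base counts: A=4, T=2, G=3, C=8 → A+T=6, G+C=11
Perfect-match Tm = 2(6) + 4(11) = 12 + 44 = 56°C
Mismatches (positions where the bases are not complementary): 2 (at positions 13, 16)
Effective Tm = 56 − 2×6 = 56 − 12 = 44°C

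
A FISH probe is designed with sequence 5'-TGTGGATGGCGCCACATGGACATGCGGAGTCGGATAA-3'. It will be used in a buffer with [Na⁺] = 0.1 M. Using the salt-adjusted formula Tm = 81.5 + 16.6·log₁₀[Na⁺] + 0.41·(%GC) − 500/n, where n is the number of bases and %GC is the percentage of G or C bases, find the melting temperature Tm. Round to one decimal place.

Length n = 37. Base counts: A=9, G=14, T=7, C=7
G+C = 21, so %GC = 21/37 × 100 = 56.757%
Salt term: 16.6 × (-1) = -16.6
GC term: 0.41 × 56.757 = 23.27; length term: −500/37 = −13.514
Tm = 81.5 + (-16.6) + 23.27 − 13.514 = 74.656 → 74.7°C

74.7°C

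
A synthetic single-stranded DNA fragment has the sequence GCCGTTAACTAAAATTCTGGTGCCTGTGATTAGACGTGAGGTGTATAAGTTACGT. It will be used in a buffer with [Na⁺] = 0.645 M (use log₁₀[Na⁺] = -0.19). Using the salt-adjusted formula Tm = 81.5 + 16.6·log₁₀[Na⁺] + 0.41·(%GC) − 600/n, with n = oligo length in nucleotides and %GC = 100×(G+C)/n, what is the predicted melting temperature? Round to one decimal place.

84.6°C

Length n = 55. T=18, G=15, C=8, A=14
G+C = 23, so %GC = 23/55 × 100 = 41.818%
Salt term: 16.6 × (-0.19) = -3.154
GC term: 0.41 × 41.818 = 17.145; length term: −600/55 = −10.909
Tm = 81.5 + (-3.154) + 17.145 − 10.909 = 84.582 → 84.6°C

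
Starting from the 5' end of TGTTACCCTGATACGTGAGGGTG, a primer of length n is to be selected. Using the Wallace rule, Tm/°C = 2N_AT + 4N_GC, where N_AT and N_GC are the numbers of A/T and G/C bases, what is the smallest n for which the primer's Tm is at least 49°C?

n = 17

First 16 bases: TGTTACCCTGATACGT → Tm = 46°C (< 49°C)
First 17 bases: TGTTACCCTGATACGTG → Tm = 50°C (≥ 49°C)
Since every base adds ≥2°C, Tm only increases with n, so the threshold is first crossed at n = 17.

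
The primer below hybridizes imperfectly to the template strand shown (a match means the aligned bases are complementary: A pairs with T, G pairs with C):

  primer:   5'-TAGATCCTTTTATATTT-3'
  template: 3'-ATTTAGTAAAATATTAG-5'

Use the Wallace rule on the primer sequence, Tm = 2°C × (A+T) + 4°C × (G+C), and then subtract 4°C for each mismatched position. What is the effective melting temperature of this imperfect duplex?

24°C

Primer base counts: A=4, T=10, G=1, C=2 → A+T=14, G+C=3
Perfect-match Tm = 2(14) + 4(3) = 28 + 12 = 40°C
Mismatches (positions where the bases are not complementary): 4 (at positions 3, 7, 15, 17)
Effective Tm = 40 − 4×4 = 40 − 16 = 24°C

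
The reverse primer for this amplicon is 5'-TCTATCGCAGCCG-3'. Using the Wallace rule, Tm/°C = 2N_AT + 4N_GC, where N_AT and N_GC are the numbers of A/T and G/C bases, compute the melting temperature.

42°C

Counting bases: T=3, A=2, G=3, C=5
AT pairs contribute 5, GC pairs contribute 8.
Tm = 2(5) + 4(8) = 10 + 32 = 42°C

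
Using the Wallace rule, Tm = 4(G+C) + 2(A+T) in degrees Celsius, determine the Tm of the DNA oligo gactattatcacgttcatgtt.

56°C

Scanning the sequence gives G=3, A=5, T=9, C=4.
AT pairs contribute 14, GC pairs contribute 7.
Tm = 4·7 + 2·14 = 28 + 28 = 56°C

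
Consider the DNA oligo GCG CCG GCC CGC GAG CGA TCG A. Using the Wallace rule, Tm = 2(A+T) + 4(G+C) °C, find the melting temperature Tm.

Base counts: A=3, T=1, G=9, C=9
AT pairs contribute 4, GC pairs contribute 18.
Tm = 4·18 + 2·4 = 72 + 8 = 80°C

80°C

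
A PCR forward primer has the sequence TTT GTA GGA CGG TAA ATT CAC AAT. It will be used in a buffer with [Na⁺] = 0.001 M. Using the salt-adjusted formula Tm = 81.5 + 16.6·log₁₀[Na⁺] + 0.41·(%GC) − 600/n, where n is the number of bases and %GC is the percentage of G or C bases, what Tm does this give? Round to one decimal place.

20.4°C

Length n = 24. Scanning the sequence gives T=8, A=8, G=5, C=3.
G+C = 8, so %GC = 8/24 × 100 = 33.333%
Salt term: 16.6 × (-3) = -49.8
GC term: 0.41 × 33.333 = 13.667; length term: −600/24 = −25
Tm = 81.5 + (-49.8) + 13.667 − 25 = 20.367 → 20.4°C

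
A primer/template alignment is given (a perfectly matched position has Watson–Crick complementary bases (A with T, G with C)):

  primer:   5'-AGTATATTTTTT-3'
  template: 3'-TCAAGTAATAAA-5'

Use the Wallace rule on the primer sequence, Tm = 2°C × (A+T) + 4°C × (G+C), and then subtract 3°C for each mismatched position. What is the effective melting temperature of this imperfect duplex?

Primer base counts: A=3, T=8, G=1, C=0 → A+T=11, G+C=1
Perfect-match Tm = 2(11) + 4(1) = 22 + 4 = 26°C
Mismatches (positions where the bases are not complementary): 3 (at positions 4, 5, 9)
Effective Tm = 26 − 3×3 = 26 − 9 = 17°C

17°C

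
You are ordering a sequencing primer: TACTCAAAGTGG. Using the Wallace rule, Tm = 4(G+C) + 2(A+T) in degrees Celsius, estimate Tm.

Base counts: C=2, A=4, T=3, G=3
A+T = 7, G+C = 5
Tm = 2×7 + 4×5 = 34°C

34°C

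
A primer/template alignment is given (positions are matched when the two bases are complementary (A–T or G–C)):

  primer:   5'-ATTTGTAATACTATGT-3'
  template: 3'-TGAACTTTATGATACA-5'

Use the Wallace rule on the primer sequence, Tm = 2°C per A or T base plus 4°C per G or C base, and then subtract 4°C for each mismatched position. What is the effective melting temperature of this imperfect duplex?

30°C

Primer base counts: A=5, T=8, G=2, C=1 → A+T=13, G+C=3
Perfect-match Tm = 2(13) + 4(3) = 26 + 12 = 38°C
Mismatches (positions where the bases are not complementary): 2 (at positions 2, 6)
Effective Tm = 38 − 2×4 = 38 − 8 = 30°C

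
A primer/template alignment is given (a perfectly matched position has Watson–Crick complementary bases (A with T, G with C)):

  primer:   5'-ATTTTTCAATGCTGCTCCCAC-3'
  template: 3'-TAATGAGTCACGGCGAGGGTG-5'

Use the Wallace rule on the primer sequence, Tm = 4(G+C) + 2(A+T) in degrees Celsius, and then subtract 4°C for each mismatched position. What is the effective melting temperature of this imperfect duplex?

44°C

Primer base counts: A=4, T=8, G=2, C=7 → A+T=12, G+C=9
Perfect-match Tm = 2(12) + 4(9) = 24 + 36 = 60°C
Mismatches (positions where the bases are not complementary): 4 (at positions 4, 5, 9, 13)
Effective Tm = 60 − 4×4 = 60 − 16 = 44°C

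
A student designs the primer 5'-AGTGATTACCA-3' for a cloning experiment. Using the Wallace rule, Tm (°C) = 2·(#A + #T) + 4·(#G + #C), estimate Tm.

30°C

Counting bases: G=2, C=2, A=4, T=3
AT pairs contribute 7, GC pairs contribute 4.
Tm = 2×7 + 4×4 = 30°C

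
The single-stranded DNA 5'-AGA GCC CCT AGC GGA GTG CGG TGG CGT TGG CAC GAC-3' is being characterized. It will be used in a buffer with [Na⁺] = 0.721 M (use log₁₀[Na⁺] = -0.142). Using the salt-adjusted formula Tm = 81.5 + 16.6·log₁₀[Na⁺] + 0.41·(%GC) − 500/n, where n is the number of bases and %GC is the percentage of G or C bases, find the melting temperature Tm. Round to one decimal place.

93.7°C

Length n = 36. Counting bases: T=5, G=15, C=10, A=6
G+C = 25, so %GC = 25/36 × 100 = 69.444%
Salt term: 16.6 × (-0.142) = -2.357
GC term: 0.41 × 69.444 = 28.472; length term: −500/36 = −13.889
Tm = 81.5 + (-2.357) + 28.472 − 13.889 = 93.726 → 93.7°C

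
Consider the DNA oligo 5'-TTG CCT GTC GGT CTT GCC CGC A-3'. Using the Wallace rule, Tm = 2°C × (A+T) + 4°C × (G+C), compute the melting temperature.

Base counts: C=8, T=7, G=6, A=1
So N_AT = 8 and N_GC = 14.
Tm = 2×8 + 4×14 = 72°C

72°C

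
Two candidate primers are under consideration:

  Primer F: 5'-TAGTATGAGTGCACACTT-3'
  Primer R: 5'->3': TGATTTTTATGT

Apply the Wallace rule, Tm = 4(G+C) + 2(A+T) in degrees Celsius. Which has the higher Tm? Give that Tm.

Primer F, 50°C

Primer F: A+T=11, G+C=7 → Tm = 2(11)+4(7) = 50°C
Primer R: A+T=10, G+C=2 → Tm = 2(10)+4(2) = 28°C
50°C vs 28°C → primer F is higher.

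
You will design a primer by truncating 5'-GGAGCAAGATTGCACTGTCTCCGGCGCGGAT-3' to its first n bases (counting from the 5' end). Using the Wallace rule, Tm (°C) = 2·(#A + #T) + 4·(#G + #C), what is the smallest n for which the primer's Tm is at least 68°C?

First 21 bases: GGAGCAAGATTGCACTGTCTC → Tm = 64°C (< 68°C)
First 22 bases: GGAGCAAGATTGCACTGTCTCC → Tm = 68°C (≥ 68°C)
Since every base adds ≥2°C, Tm only increases with n, so the threshold is first crossed at n = 22.

n = 22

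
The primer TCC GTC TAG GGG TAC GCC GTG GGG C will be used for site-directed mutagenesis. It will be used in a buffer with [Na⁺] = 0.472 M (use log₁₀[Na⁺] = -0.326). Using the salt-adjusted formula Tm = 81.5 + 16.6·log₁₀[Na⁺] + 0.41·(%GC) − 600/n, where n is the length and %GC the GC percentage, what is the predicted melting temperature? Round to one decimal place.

81.6°C

Length n = 25. Counting bases: C=7, A=2, T=5, G=11
G+C = 18, so %GC = 18/25 × 100 = 72%
Salt term: 16.6 × (-0.326) = -5.412
GC term: 0.41 × 72 = 29.52; length term: −600/25 = −24
Tm = 81.5 + (-5.412) + 29.52 − 24 = 81.608 → 81.6°C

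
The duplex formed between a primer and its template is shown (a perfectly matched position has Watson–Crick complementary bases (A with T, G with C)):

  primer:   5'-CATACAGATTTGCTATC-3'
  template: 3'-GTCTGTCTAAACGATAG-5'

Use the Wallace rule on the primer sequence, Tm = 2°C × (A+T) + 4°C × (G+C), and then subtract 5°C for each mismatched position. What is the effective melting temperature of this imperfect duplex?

Primer base counts: A=5, T=6, G=2, C=4 → A+T=11, G+C=6
Perfect-match Tm = 2(11) + 4(6) = 22 + 24 = 46°C
Mismatches (positions where the bases are not complementary): 1 (at position 3)
Effective Tm = 46 − 1×5 = 46 − 5 = 41°C

41°C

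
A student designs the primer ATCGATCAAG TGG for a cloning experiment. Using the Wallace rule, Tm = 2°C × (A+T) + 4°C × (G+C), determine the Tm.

Base counts: C=2, A=4, G=4, T=3
AT pairs contribute 7, GC pairs contribute 6.
Tm = 2×7 + 4×6 = 38°C

38°C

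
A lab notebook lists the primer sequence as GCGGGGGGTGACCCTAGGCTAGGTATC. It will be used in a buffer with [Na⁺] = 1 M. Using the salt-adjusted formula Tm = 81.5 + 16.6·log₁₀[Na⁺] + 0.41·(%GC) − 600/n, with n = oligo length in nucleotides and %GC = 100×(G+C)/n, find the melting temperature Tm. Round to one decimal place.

Length n = 27. Scanning the sequence gives A=4, T=5, G=12, C=6.
G+C = 18, so %GC = 18/27 × 100 = 66.667%
Salt term: 16.6 × (0) = 0
GC term: 0.41 × 66.667 = 27.333; length term: −600/27 = −22.222
Tm = 81.5 + (0) + 27.333 − 22.222 = 86.611 → 86.6°C

86.6°C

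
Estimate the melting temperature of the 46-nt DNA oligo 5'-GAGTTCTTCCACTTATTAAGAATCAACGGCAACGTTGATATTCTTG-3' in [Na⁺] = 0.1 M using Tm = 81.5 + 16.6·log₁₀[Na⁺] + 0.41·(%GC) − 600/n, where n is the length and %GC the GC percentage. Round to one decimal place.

Length n = 46. Scanning the sequence gives T=16, G=8, C=9, A=13.
G+C = 17, so %GC = 17/46 × 100 = 36.957%
Salt term: 16.6 × (-1) = -16.6
GC term: 0.41 × 36.957 = 15.152; length term: −600/46 = −13.043
Tm = 81.5 + (-16.6) + 15.152 − 13.043 = 67.009 → 67.0°C

67.0°C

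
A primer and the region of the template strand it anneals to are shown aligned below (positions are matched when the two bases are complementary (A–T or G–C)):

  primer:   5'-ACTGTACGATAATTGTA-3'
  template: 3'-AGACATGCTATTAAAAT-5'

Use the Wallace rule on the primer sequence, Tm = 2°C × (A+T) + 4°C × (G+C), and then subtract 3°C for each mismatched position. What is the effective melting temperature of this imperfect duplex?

Primer base counts: A=6, T=6, G=3, C=2 → A+T=12, G+C=5
Perfect-match Tm = 2(12) + 4(5) = 24 + 20 = 44°C
Mismatches (positions where the bases are not complementary): 2 (at positions 1, 15)
Effective Tm = 44 − 2×3 = 44 − 6 = 38°C

38°C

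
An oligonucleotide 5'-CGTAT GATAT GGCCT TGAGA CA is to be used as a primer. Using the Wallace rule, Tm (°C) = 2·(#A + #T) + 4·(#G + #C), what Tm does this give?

64°C

Base counts: G=6, C=4, A=6, T=6
A+T = 12, G+C = 10
Tm = 4·10 + 2·12 = 40 + 24 = 64°C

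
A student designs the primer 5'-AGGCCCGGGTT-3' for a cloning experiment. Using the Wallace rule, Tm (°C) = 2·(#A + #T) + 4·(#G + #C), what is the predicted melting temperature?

G=5, T=2, C=3, A=1
AT pairs contribute 3, GC pairs contribute 8.
Tm = 2(3) + 4(8) = 6 + 32 = 38°C

38°C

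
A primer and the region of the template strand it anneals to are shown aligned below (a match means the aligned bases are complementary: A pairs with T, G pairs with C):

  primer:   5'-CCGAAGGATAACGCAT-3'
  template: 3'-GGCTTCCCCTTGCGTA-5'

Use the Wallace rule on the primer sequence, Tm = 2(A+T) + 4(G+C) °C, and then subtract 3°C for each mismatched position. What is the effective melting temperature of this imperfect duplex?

42°C

Primer base counts: A=6, T=2, G=4, C=4 → A+T=8, G+C=8
Perfect-match Tm = 2(8) + 4(8) = 16 + 32 = 48°C
Mismatches (positions where the bases are not complementary): 2 (at positions 8, 9)
Effective Tm = 48 − 2×3 = 48 − 6 = 42°C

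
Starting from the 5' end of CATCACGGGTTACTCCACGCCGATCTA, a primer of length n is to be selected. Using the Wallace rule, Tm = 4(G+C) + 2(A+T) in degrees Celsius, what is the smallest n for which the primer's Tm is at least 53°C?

n = 18

First 17 bases: CATCACGGGTTACTCCA → Tm = 52°C (< 53°C)
First 18 bases: CATCACGGGTTACTCCAC → Tm = 56°C (≥ 53°C)
Since every base adds ≥2°C, Tm only increases with n, so the threshold is first crossed at n = 18.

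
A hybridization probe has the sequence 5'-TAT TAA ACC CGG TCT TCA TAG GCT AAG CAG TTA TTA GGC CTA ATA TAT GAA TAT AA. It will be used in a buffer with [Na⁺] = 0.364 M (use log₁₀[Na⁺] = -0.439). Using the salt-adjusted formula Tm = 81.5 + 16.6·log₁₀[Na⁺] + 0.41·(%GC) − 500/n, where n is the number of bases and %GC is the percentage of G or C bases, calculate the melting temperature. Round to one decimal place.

Length n = 56. T=18, G=9, C=9, A=20
G+C = 18, so %GC = 18/56 × 100 = 32.143%
Salt term: 16.6 × (-0.439) = -7.287
GC term: 0.41 × 32.143 = 13.179; length term: −500/56 = −8.929
Tm = 81.5 + (-7.287) + 13.179 − 8.929 = 78.463 → 78.5°C

78.5°C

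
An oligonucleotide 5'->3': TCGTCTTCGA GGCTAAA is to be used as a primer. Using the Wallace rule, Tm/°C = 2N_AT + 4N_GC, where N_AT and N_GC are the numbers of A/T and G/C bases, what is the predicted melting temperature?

50°C

Scanning the sequence gives G=4, C=4, A=4, T=5.
A+T = 9, G+C = 8
Tm = 2(9) + 4(8) = 18 + 32 = 50°C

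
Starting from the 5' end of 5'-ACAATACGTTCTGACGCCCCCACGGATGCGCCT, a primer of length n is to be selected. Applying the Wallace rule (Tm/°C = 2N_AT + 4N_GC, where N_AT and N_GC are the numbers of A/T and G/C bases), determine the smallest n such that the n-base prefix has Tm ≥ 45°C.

n = 16

First 15 bases: ACAATACGTTCTGAC → Tm = 42°C (< 45°C)
First 16 bases: ACAATACGTTCTGACG → Tm = 46°C (≥ 45°C)
Since every base adds ≥2°C, Tm only increases with n, so the threshold is first crossed at n = 16.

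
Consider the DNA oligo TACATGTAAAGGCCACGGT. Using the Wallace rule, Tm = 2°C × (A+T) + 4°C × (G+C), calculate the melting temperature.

56°C

T=4, C=4, A=6, G=5
AT pairs contribute 10, GC pairs contribute 9.
Tm = 4·9 + 2·10 = 36 + 20 = 56°C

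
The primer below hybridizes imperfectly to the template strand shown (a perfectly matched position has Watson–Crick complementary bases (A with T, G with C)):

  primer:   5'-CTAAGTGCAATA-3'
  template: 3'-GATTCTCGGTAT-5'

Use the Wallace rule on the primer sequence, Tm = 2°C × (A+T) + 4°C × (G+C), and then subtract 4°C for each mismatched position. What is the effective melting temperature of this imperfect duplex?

Primer base counts: A=5, T=3, G=2, C=2 → A+T=8, G+C=4
Perfect-match Tm = 2(8) + 4(4) = 16 + 16 = 32°C
Mismatches (positions where the bases are not complementary): 2 (at positions 6, 9)
Effective Tm = 32 − 2×4 = 32 − 8 = 24°C

24°C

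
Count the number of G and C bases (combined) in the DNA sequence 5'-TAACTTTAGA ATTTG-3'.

Base counts: C=1, A=5, G=2, T=7
G+C = 2 + 1 = 3

3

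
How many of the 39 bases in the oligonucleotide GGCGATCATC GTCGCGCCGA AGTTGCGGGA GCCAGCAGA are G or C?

26

G=15, C=11, A=8, T=5
G+C = 15 + 11 = 26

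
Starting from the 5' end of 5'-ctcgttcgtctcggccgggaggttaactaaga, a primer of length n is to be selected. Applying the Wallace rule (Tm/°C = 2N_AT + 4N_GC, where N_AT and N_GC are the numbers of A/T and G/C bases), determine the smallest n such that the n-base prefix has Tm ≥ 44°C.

First 13 bases: CTCGTTCGTCTCG → Tm = 42°C (< 44°C)
First 14 bases: CTCGTTCGTCTCGG → Tm = 46°C (≥ 44°C)
Each additional base adds 2°C (A/T) or 4°C (G/C), so Tm is non-decreasing in n; n = 14 is the first length to reach 44°C.

n = 14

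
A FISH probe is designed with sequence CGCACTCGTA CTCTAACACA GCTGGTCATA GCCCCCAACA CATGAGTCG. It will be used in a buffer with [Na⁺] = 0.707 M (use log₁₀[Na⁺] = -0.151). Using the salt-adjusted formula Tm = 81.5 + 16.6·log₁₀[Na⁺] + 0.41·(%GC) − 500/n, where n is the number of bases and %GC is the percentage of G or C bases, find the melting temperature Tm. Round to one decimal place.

Length n = 49. Base counts: C=18, G=9, A=13, T=9
G+C = 27, so %GC = 27/49 × 100 = 55.102%
Salt term: 16.6 × (-0.151) = -2.507
GC term: 0.41 × 55.102 = 22.592; length term: −500/49 = −10.204
Tm = 81.5 + (-2.507) + 22.592 − 10.204 = 91.381 → 91.4°C

91.4°C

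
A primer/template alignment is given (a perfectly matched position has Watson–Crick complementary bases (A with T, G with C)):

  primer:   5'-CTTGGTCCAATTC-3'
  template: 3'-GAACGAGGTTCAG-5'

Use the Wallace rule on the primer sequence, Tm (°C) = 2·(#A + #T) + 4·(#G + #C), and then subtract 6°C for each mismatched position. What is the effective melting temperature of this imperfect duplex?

26°C

Primer base counts: A=2, T=5, G=2, C=4 → A+T=7, G+C=6
Perfect-match Tm = 2(7) + 4(6) = 14 + 24 = 38°C
Mismatches (positions where the bases are not complementary): 2 (at positions 5, 11)
Effective Tm = 38 − 2×6 = 38 − 12 = 26°C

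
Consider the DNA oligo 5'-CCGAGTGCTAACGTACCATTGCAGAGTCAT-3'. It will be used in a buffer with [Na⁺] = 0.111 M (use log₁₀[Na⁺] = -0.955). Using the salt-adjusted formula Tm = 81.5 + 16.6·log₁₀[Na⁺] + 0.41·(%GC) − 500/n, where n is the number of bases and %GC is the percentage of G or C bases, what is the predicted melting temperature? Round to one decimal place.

69.5°C

Length n = 30. C=8, A=8, G=7, T=7
G+C = 15, so %GC = 15/30 × 100 = 50%
Salt term: 16.6 × (-0.955) = -15.853
GC term: 0.41 × 50 = 20.5; length term: −500/30 = −16.667
Tm = 81.5 + (-15.853) + 20.5 − 16.667 = 69.48 → 69.5°C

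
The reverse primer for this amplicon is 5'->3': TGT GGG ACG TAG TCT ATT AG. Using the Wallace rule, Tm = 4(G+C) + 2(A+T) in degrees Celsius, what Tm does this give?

58°C

Scanning the sequence gives T=7, A=4, C=2, G=7.
A+T = 11, G+C = 9
Tm = 2×11 + 4×9 = 58°C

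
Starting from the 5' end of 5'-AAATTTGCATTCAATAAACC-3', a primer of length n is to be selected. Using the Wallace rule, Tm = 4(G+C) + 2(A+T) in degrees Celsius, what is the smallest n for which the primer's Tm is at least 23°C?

n = 10

First 9 bases: AAATTTGCA → Tm = 22°C (< 23°C)
First 10 bases: AAATTTGCAT → Tm = 24°C (≥ 23°C)
Since every base adds ≥2°C, Tm only increases with n, so the threshold is first crossed at n = 10.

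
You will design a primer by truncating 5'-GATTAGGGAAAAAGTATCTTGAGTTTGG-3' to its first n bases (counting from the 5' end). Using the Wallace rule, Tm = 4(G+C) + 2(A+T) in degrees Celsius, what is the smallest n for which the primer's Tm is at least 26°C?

First 8 bases: GATTAGGG → Tm = 24°C (< 26°C)
First 9 bases: GATTAGGGA → Tm = 26°C (≥ 26°C)
Since every base adds ≥2°C, Tm only increases with n, so the threshold is first crossed at n = 9.

n = 9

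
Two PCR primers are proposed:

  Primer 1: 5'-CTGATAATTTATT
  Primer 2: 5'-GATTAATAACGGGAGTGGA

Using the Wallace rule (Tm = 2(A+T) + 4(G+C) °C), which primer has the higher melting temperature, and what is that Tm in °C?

Primer 2, 54°C

Primer 1: A+T=11, G+C=2 → Tm = 2(11)+4(2) = 30°C
Primer 2: A+T=11, G+C=8 → Tm = 2(11)+4(8) = 54°C
30°C vs 54°C → primer 2 is higher.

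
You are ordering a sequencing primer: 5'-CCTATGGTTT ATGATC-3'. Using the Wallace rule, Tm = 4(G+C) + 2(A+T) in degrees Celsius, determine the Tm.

44°C

Counting bases: A=3, G=3, C=3, T=7
So N_AT = 10 and N_GC = 6.
Tm = 2(10) + 4(6) = 20 + 24 = 44°C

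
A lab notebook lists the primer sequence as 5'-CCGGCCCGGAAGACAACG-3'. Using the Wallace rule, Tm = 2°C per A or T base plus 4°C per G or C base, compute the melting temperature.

62°C

T=0, A=5, C=7, G=6
AT pairs contribute 5, GC pairs contribute 13.
Tm = 2(5) + 4(13) = 10 + 52 = 62°C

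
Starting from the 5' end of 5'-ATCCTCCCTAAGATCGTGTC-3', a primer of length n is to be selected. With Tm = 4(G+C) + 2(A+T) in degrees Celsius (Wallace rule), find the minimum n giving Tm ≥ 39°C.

n = 14

First 13 bases: ATCCTCCCTAAGA → Tm = 38°C (< 39°C)
First 14 bases: ATCCTCCCTAAGAT → Tm = 40°C (≥ 39°C)
Each additional base adds 2°C (A/T) or 4°C (G/C), so Tm is non-decreasing in n; n = 14 is the first length to reach 39°C.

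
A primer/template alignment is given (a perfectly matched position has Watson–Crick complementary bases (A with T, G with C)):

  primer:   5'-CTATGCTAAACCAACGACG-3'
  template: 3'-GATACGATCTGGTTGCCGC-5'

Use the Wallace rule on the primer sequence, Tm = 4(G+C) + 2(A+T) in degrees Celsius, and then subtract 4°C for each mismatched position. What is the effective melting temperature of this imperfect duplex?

48°C

Primer base counts: A=7, T=3, G=3, C=6 → A+T=10, G+C=9
Perfect-match Tm = 2(10) + 4(9) = 20 + 36 = 56°C
Mismatches (positions where the bases are not complementary): 2 (at positions 9, 17)
Effective Tm = 56 − 2×4 = 56 − 8 = 48°C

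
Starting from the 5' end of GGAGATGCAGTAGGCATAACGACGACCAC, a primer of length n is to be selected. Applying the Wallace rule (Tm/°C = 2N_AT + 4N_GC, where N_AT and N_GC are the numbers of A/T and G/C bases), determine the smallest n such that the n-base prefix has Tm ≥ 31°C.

n = 10

First 9 bases: GGAGATGCA → Tm = 28°C (< 31°C)
First 10 bases: GGAGATGCAG → Tm = 32°C (≥ 31°C)
Since every base adds ≥2°C, Tm only increases with n, so the threshold is first crossed at n = 10.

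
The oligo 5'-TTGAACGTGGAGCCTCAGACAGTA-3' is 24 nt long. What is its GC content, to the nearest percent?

50%

A=7, G=7, T=5, C=5
G+C = 7 + 5 = 12 out of 24 bases
%GC = 12/24 × 100 = 50% ≈ 50%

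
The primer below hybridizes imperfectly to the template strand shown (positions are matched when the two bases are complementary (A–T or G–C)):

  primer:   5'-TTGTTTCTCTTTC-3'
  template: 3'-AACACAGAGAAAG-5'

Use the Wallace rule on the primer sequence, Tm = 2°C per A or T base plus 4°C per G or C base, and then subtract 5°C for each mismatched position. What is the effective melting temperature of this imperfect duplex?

Primer base counts: A=0, T=9, G=1, C=3 → A+T=9, G+C=4
Perfect-match Tm = 2(9) + 4(4) = 18 + 16 = 34°C
Mismatches (positions where the bases are not complementary): 1 (at position 5)
Effective Tm = 34 − 1×5 = 34 − 5 = 29°C

29°C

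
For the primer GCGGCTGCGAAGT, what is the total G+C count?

Base counts: G=6, A=2, T=2, C=3
Total G or C: 6 + 3 = 9

9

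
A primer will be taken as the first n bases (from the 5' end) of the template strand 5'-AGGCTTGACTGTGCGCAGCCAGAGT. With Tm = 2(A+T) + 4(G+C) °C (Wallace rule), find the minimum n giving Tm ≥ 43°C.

First 13 bases: AGGCTTGACTGTG → Tm = 40°C (< 43°C)
First 14 bases: AGGCTTGACTGTGC → Tm = 44°C (≥ 43°C)
Each additional base adds 2°C (A/T) or 4°C (G/C), so Tm is non-decreasing in n; n = 14 is the first length to reach 43°C.

n = 14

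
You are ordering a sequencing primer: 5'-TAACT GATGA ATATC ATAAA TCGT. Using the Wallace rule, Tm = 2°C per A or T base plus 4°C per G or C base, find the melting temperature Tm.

60°C

T=8, A=10, G=3, C=3
So N_AT = 18 and N_GC = 6.
Tm = 4·6 + 2·18 = 24 + 36 = 60°C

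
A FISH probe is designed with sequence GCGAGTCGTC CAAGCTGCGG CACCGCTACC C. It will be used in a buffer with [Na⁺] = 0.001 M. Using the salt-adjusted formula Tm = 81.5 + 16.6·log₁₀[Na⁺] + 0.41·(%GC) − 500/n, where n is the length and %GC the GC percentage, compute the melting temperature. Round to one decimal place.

Length n = 31. Scanning the sequence gives C=13, T=4, G=9, A=5.
G+C = 22, so %GC = 22/31 × 100 = 70.968%
Salt term: 16.6 × (-3) = -49.8
GC term: 0.41 × 70.968 = 29.097; length term: −500/31 = −16.129
Tm = 81.5 + (-49.8) + 29.097 − 16.129 = 44.668 → 44.7°C

44.7°C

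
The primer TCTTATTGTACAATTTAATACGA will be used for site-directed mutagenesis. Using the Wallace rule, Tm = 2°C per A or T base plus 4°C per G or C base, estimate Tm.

56°C

Counting bases: G=2, T=10, C=3, A=8
A+T = 18, G+C = 5
Tm = 2(18) + 4(5) = 36 + 20 = 56°C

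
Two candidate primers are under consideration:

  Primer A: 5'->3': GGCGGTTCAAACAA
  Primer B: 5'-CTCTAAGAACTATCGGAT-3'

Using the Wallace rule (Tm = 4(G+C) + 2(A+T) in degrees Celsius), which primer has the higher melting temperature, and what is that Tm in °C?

Primer B, 50°C

Primer A: A+T=7, G+C=7 → Tm = 2(7)+4(7) = 42°C
Primer B: A+T=11, G+C=7 → Tm = 2(11)+4(7) = 50°C
42°C vs 50°C → primer B is higher.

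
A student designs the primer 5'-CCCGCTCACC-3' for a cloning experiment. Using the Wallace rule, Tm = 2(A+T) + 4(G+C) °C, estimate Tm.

36°C

Scanning the sequence gives G=1, T=1, C=7, A=1.
So N_AT = 2 and N_GC = 8.
Tm = 2(2) + 4(8) = 4 + 32 = 36°C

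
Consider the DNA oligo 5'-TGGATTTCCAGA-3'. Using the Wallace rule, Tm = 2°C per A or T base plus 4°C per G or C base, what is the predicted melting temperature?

34°C

Scanning the sequence gives C=2, A=3, G=3, T=4.
So N_AT = 7 and N_GC = 5.
Tm = 2×7 + 4×5 = 34°C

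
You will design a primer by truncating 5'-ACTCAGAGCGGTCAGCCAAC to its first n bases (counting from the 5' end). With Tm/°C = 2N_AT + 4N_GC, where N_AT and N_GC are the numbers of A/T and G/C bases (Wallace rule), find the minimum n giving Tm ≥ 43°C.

n = 14

First 13 bases: ACTCAGAGCGGTC → Tm = 42°C (< 43°C)
First 14 bases: ACTCAGAGCGGTCA → Tm = 44°C (≥ 43°C)
Since every base adds ≥2°C, Tm only increases with n, so the threshold is first crossed at n = 14.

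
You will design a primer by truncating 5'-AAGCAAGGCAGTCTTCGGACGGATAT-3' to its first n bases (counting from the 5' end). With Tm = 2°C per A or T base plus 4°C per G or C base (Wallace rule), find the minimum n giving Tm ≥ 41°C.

First 13 bases: AAGCAAGGCAGTC → Tm = 40°C (< 41°C)
First 14 bases: AAGCAAGGCAGTCT → Tm = 42°C (≥ 41°C)
Since every base adds ≥2°C, Tm only increases with n, so the threshold is first crossed at n = 14.

n = 14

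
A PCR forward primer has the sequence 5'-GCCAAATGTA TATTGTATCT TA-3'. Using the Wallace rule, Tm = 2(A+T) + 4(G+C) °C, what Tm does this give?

C=3, G=3, A=7, T=9
A+T = 16, G+C = 6
Tm = 4·6 + 2·16 = 24 + 32 = 56°C

56°C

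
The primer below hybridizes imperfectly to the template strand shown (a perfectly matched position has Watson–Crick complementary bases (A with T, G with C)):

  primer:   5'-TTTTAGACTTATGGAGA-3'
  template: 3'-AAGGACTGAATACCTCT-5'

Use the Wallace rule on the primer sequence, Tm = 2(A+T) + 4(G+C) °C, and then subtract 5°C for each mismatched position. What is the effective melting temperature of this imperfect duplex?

29°C

Primer base counts: A=5, T=7, G=4, C=1 → A+T=12, G+C=5
Perfect-match Tm = 2(12) + 4(5) = 24 + 20 = 44°C
Mismatches (positions where the bases are not complementary): 3 (at positions 3, 4, 5)
Effective Tm = 44 − 3×5 = 44 − 15 = 29°C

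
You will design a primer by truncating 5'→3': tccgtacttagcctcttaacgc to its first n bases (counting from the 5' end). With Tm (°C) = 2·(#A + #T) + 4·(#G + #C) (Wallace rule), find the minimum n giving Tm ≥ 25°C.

n = 9

First 8 bases: TCCGTACT → Tm = 24°C (< 25°C)
First 9 bases: TCCGTACTT → Tm = 26°C (≥ 25°C)
Each additional base adds 2°C (A/T) or 4°C (G/C), so Tm is non-decreasing in n; n = 9 is the first length to reach 25°C.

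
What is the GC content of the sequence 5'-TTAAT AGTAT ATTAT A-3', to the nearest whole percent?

6%

Scanning the sequence gives G=1, C=0, A=7, T=8.
G+C = 1 + 0 = 1 out of 16 bases
%GC = 1/16 × 100 = 6.25% ≈ 6%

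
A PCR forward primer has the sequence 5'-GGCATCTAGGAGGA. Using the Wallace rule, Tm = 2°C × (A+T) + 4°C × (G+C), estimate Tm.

44°C

T=2, A=4, C=2, G=6
AT pairs contribute 6, GC pairs contribute 8.
Tm = 4·8 + 2·6 = 32 + 12 = 44°C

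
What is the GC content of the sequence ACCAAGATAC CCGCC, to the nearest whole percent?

60%

Base counts: T=1, C=7, A=5, G=2
G+C = 2 + 7 = 9 out of 15 bases
%GC = 9/15 × 100 = 60% ≈ 60%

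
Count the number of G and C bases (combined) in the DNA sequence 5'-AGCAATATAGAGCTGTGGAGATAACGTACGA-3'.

Counting bases: C=4, G=9, T=6, A=12
G+C = 9 + 4 = 13

13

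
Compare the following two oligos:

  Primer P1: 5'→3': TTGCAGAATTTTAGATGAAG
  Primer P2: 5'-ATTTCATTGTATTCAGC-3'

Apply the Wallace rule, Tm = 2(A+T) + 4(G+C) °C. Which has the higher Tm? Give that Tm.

Primer P1, 52°C

Primer P1: A+T=14, G+C=6 → Tm = 2(14)+4(6) = 52°C
Primer P2: A+T=12, G+C=5 → Tm = 2(12)+4(5) = 44°C
52°C vs 44°C → primer P1 is higher.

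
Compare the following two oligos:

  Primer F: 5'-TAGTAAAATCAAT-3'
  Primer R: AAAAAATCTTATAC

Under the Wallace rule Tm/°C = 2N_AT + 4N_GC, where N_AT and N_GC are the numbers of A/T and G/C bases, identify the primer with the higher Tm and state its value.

Primer R, 32°C

Primer F: A+T=11, G+C=2 → Tm = 2(11)+4(2) = 30°C
Primer R: A+T=12, G+C=2 → Tm = 2(12)+4(2) = 32°C
30°C vs 32°C → primer R is higher.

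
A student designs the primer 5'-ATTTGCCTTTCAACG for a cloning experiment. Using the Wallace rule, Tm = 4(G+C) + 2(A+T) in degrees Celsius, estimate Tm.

42°C

Base counts: T=6, C=4, A=3, G=2
A+T = 9, G+C = 6
Tm = 2×9 + 4×6 = 42°C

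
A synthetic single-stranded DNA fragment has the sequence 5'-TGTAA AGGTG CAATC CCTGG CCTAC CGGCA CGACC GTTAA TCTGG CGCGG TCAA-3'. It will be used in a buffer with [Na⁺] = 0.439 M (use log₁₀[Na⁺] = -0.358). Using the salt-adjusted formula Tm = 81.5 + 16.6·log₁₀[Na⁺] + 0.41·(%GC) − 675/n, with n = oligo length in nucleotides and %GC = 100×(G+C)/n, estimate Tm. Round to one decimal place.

86.6°C

Length n = 54. Scanning the sequence gives C=16, A=12, T=11, G=15.
G+C = 31, so %GC = 31/54 × 100 = 57.407%
Salt term: 16.6 × (-0.358) = -5.943
GC term: 0.41 × 57.407 = 23.537; length term: −675/54 = −12.5
Tm = 81.5 + (-5.943) + 23.537 − 12.5 = 86.594 → 86.6°C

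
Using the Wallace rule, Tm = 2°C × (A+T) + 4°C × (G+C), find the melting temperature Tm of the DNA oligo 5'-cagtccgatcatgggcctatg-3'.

Base counts: T=5, A=4, C=6, G=6
AT pairs contribute 9, GC pairs contribute 12.
Tm = 4·12 + 2·9 = 48 + 18 = 66°C

66°C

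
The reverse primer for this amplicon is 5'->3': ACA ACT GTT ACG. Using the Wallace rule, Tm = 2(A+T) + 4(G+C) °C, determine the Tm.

34°C

T=3, G=2, C=3, A=4
So N_AT = 7 and N_GC = 5.
Tm = 4·5 + 2·7 = 20 + 14 = 34°C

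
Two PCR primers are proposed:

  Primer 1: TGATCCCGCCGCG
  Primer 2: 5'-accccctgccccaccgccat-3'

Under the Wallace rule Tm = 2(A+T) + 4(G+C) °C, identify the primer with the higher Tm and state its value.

Primer 1: A+T=3, G+C=10 → Tm = 2(3)+4(10) = 46°C
Primer 2: A+T=5, G+C=15 → Tm = 2(5)+4(15) = 70°C
46°C vs 70°C → primer 2 is higher.

Primer 2, 70°C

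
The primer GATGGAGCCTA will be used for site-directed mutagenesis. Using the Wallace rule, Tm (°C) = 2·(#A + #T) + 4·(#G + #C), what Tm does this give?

G=4, C=2, A=3, T=2
AT pairs contribute 5, GC pairs contribute 6.
Tm = 2(5) + 4(6) = 10 + 24 = 34°C

34°C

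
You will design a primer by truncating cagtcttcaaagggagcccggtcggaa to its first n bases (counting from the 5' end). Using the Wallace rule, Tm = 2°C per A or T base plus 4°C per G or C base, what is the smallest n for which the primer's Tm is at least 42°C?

n = 14

First 13 bases: CAGTCTTCAAAGG → Tm = 38°C (< 42°C)
First 14 bases: CAGTCTTCAAAGGG → Tm = 42°C (≥ 42°C)
Since every base adds ≥2°C, Tm only increases with n, so the threshold is first crossed at n = 14.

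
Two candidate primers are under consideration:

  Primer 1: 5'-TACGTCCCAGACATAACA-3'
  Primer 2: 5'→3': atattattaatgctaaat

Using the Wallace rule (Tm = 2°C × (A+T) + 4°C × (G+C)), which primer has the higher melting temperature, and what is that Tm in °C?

Primer 1, 52°C

Primer 1: A+T=10, G+C=8 → Tm = 2(10)+4(8) = 52°C
Primer 2: A+T=16, G+C=2 → Tm = 2(16)+4(2) = 40°C
52°C vs 40°C → primer 1 is higher.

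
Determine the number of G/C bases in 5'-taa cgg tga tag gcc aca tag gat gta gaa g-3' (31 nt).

14

Counting bases: C=4, T=6, A=11, G=10
G+C = 10 + 4 = 14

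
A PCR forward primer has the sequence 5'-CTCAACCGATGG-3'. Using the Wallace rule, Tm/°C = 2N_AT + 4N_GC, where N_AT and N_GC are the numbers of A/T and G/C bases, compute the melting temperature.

Counting bases: C=4, A=3, T=2, G=3
So N_AT = 5 and N_GC = 7.
Tm = 2×5 + 4×7 = 38°C

38°C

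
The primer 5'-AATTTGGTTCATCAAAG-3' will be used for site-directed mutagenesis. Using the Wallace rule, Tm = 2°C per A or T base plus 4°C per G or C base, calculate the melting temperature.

44°C

Scanning the sequence gives T=6, G=3, A=6, C=2.
A+T = 12, G+C = 5
Tm = 2(12) + 4(5) = 24 + 20 = 44°C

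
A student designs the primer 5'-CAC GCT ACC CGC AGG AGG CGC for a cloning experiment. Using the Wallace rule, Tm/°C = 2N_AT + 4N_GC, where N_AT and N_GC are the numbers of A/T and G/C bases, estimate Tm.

74°C

Base counts: T=1, A=4, G=7, C=9
A+T = 5, G+C = 16
Tm = 2×5 + 4×16 = 74°C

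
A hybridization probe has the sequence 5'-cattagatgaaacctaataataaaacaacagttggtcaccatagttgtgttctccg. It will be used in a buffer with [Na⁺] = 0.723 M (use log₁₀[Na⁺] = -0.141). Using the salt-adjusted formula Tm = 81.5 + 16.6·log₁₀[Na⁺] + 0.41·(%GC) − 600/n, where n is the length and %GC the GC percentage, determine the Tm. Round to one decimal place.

Length n = 56. Scanning the sequence gives A=20, C=11, G=9, T=16.
G+C = 20, so %GC = 20/56 × 100 = 35.714%
Salt term: 16.6 × (-0.141) = -2.341
GC term: 0.41 × 35.714 = 14.643; length term: −600/56 = −10.714
Tm = 81.5 + (-2.341) + 14.643 − 10.714 = 83.088 → 83.1°C

83.1°C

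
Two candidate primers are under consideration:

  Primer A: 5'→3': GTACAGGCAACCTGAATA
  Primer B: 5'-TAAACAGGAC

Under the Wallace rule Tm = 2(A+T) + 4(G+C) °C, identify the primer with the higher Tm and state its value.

Primer A: A+T=10, G+C=8 → Tm = 2(10)+4(8) = 52°C
Primer B: A+T=6, G+C=4 → Tm = 2(6)+4(4) = 28°C
52°C vs 28°C → primer A is higher.

Primer A, 52°C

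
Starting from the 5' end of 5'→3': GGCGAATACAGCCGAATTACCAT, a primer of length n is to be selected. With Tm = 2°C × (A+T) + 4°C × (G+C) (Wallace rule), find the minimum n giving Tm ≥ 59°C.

n = 20

First 19 bases: GGCGAATACAGCCGAATTA → Tm = 56°C (< 59°C)
First 20 bases: GGCGAATACAGCCGAATTAC → Tm = 60°C (≥ 59°C)
Since every base adds ≥2°C, Tm only increases with n, so the threshold is first crossed at n = 20.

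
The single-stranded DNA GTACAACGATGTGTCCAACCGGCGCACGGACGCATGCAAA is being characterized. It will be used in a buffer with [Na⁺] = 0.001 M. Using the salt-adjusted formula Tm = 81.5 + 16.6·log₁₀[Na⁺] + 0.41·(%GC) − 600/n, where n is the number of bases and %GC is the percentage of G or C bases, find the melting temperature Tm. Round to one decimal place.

Length n = 40. Base counts: A=12, C=12, T=5, G=11
G+C = 23, so %GC = 23/40 × 100 = 57.5%
Salt term: 16.6 × (-3) = -49.8
GC term: 0.41 × 57.5 = 23.575; length term: −600/40 = −15
Tm = 81.5 + (-49.8) + 23.575 − 15 = 40.275 → 40.3°C

40.3°C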